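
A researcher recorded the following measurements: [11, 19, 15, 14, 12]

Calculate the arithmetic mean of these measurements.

14.2

Step 1: Sum all values: 11 + 19 + 15 + 14 + 12 = 71
Step 2: Count the number of values: n = 5
Step 3: Mean = sum / n = 71 / 5 = 14.2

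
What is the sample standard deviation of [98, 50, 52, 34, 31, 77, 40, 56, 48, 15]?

23.6147

Step 1: Compute the mean: 50.1
Step 2: Sum of squared deviations from the mean: 5018.9
Step 3: Sample variance = 5018.9 / 9 = 557.6556
Step 4: Standard deviation = sqrt(557.6556) = 23.6147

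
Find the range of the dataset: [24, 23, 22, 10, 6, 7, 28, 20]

22

Step 1: Identify the maximum value: max = 28
Step 2: Identify the minimum value: min = 6
Step 3: Range = max - min = 28 - 6 = 22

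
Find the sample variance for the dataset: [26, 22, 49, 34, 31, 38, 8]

167.5714

Step 1: Compute the mean: (26 + 22 + 49 + 34 + 31 + 38 + 8) / 7 = 29.7143
Step 2: Compute squared deviations from the mean:
  (26 - 29.7143)^2 = 13.7959
  (22 - 29.7143)^2 = 59.5102
  (49 - 29.7143)^2 = 371.9388
  (34 - 29.7143)^2 = 18.3673
  (31 - 29.7143)^2 = 1.6531
  (38 - 29.7143)^2 = 68.6531
  (8 - 29.7143)^2 = 471.5102
Step 3: Sum of squared deviations = 1005.4286
Step 4: Sample variance = 1005.4286 / 6 = 167.5714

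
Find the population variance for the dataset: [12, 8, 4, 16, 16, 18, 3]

31.7143

Step 1: Compute the mean: (12 + 8 + 4 + 16 + 16 + 18 + 3) / 7 = 11
Step 2: Compute squared deviations from the mean:
  (12 - 11)^2 = 1
  (8 - 11)^2 = 9
  (4 - 11)^2 = 49
  (16 - 11)^2 = 25
  (16 - 11)^2 = 25
  (18 - 11)^2 = 49
  (3 - 11)^2 = 64
Step 3: Sum of squared deviations = 222
Step 4: Population variance = 222 / 7 = 31.7143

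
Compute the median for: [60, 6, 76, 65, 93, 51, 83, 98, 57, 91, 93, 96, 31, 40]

70.5

Step 1: Sort the data in ascending order: [6, 31, 40, 51, 57, 60, 65, 76, 83, 91, 93, 93, 96, 98]
Step 2: The number of values is n = 14.
Step 3: Since n is even, the median is the average of positions 7 and 8:
  Median = (65 + 76) / 2 = 70.5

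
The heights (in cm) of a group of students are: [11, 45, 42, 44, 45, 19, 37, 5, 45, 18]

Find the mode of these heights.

45

Step 1: Count the frequency of each value:
  5: appears 1 time(s)
  11: appears 1 time(s)
  18: appears 1 time(s)
  19: appears 1 time(s)
  37: appears 1 time(s)
  42: appears 1 time(s)
  44: appears 1 time(s)
  45: appears 3 time(s)
Step 2: The value 45 appears most frequently (3 times).
Step 3: Mode = 45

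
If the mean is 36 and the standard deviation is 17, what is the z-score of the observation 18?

-1.0588

Step 1: Recall the z-score formula: z = (x - mu) / sigma
Step 2: Substitute values: z = (18 - 36) / 17
Step 3: z = -18 / 17 = -1.0588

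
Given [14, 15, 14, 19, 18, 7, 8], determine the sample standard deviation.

4.5774

Step 1: Compute the mean: 13.5714
Step 2: Sum of squared deviations from the mean: 125.7143
Step 3: Sample variance = 125.7143 / 6 = 20.9524
Step 4: Standard deviation = sqrt(20.9524) = 4.5774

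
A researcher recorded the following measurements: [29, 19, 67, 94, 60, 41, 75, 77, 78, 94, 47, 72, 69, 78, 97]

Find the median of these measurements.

72

Step 1: Sort the data in ascending order: [19, 29, 41, 47, 60, 67, 69, 72, 75, 77, 78, 78, 94, 94, 97]
Step 2: The number of values is n = 15.
Step 3: Since n is odd, the median is the middle value at position 8: 72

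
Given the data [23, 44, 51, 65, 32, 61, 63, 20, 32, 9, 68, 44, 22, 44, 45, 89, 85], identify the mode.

44

Step 1: Count the frequency of each value:
  9: appears 1 time(s)
  20: appears 1 time(s)
  22: appears 1 time(s)
  23: appears 1 time(s)
  32: appears 2 time(s)
  44: appears 3 time(s)
  45: appears 1 time(s)
  51: appears 1 time(s)
  61: appears 1 time(s)
  63: appears 1 time(s)
  65: appears 1 time(s)
  68: appears 1 time(s)
  85: appears 1 time(s)
  89: appears 1 time(s)
Step 2: The value 44 appears most frequently (3 times).
Step 3: Mode = 44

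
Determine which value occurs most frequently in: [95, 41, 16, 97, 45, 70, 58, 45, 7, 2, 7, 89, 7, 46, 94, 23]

7

Step 1: Count the frequency of each value:
  2: appears 1 time(s)
  7: appears 3 time(s)
  16: appears 1 time(s)
  23: appears 1 time(s)
  41: appears 1 time(s)
  45: appears 2 time(s)
  46: appears 1 time(s)
  58: appears 1 time(s)
  70: appears 1 time(s)
  89: appears 1 time(s)
  94: appears 1 time(s)
  95: appears 1 time(s)
  97: appears 1 time(s)
Step 2: The value 7 appears most frequently (3 times).
Step 3: Mode = 7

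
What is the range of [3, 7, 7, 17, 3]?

14

Step 1: Identify the maximum value: max = 17
Step 2: Identify the minimum value: min = 3
Step 3: Range = max - min = 17 - 3 = 14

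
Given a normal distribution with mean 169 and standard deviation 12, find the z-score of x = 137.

-2.6667

Step 1: Recall the z-score formula: z = (x - mu) / sigma
Step 2: Substitute values: z = (137 - 169) / 12
Step 3: z = -32 / 12 = -2.6667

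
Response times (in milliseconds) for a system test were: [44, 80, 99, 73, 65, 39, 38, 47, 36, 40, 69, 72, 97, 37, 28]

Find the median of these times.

47

Step 1: Sort the data in ascending order: [28, 36, 37, 38, 39, 40, 44, 47, 65, 69, 72, 73, 80, 97, 99]
Step 2: The number of values is n = 15.
Step 3: Since n is odd, the median is the middle value at position 8: 47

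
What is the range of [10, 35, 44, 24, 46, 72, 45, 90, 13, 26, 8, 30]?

82

Step 1: Identify the maximum value: max = 90
Step 2: Identify the minimum value: min = 8
Step 3: Range = max - min = 90 - 8 = 82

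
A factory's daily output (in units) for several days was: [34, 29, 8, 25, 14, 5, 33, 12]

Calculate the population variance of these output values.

117.5

Step 1: Compute the mean: (34 + 29 + 8 + 25 + 14 + 5 + 33 + 12) / 8 = 20
Step 2: Compute squared deviations from the mean:
  (34 - 20)^2 = 196
  (29 - 20)^2 = 81
  (8 - 20)^2 = 144
  (25 - 20)^2 = 25
  (14 - 20)^2 = 36
  (5 - 20)^2 = 225
  (33 - 20)^2 = 169
  (12 - 20)^2 = 64
Step 3: Sum of squared deviations = 940
Step 4: Population variance = 940 / 8 = 117.5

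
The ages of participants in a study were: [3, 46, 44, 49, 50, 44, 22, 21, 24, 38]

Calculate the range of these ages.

47

Step 1: Identify the maximum value: max = 50
Step 2: Identify the minimum value: min = 3
Step 3: Range = max - min = 50 - 3 = 47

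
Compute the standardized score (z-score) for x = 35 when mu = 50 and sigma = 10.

-1.5

Step 1: Recall the z-score formula: z = (x - mu) / sigma
Step 2: Substitute values: z = (35 - 50) / 10
Step 3: z = -15 / 10 = -1.5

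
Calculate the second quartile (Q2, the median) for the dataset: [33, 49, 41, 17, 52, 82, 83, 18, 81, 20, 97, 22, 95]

49

Step 1: Sort the data: [17, 18, 20, 22, 33, 41, 49, 52, 81, 82, 83, 95, 97]
Step 2: n = 13
Step 3: Q2 is the median. Since n is odd, it is the middle value at position 7: 49
Step 4: Q2 = 49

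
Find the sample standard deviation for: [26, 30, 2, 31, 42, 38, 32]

12.9192

Step 1: Compute the mean: 28.7143
Step 2: Sum of squared deviations from the mean: 1001.4286
Step 3: Sample variance = 1001.4286 / 6 = 166.9048
Step 4: Standard deviation = sqrt(166.9048) = 12.9192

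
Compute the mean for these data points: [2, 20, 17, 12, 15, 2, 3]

10.1429

Step 1: Sum all values: 2 + 20 + 17 + 12 + 15 + 2 + 3 = 71
Step 2: Count the number of values: n = 7
Step 3: Mean = sum / n = 71 / 7 = 10.1429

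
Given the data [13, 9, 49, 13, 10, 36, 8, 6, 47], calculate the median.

13

Step 1: Sort the data in ascending order: [6, 8, 9, 10, 13, 13, 36, 47, 49]
Step 2: The number of values is n = 9.
Step 3: Since n is odd, the median is the middle value at position 5: 13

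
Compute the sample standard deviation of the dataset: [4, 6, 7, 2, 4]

1.9494

Step 1: Compute the mean: 4.6
Step 2: Sum of squared deviations from the mean: 15.2
Step 3: Sample variance = 15.2 / 4 = 3.8
Step 4: Standard deviation = sqrt(3.8) = 1.9494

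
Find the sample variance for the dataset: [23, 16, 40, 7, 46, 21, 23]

182.4762

Step 1: Compute the mean: (23 + 16 + 40 + 7 + 46 + 21 + 23) / 7 = 25.1429
Step 2: Compute squared deviations from the mean:
  (23 - 25.1429)^2 = 4.5918
  (16 - 25.1429)^2 = 83.5918
  (40 - 25.1429)^2 = 220.7347
  (7 - 25.1429)^2 = 329.1633
  (46 - 25.1429)^2 = 435.0204
  (21 - 25.1429)^2 = 17.1633
  (23 - 25.1429)^2 = 4.5918
Step 3: Sum of squared deviations = 1094.8571
Step 4: Sample variance = 1094.8571 / 6 = 182.4762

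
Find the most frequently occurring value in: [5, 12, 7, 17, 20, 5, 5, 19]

5

Step 1: Count the frequency of each value:
  5: appears 3 time(s)
  7: appears 1 time(s)
  12: appears 1 time(s)
  17: appears 1 time(s)
  19: appears 1 time(s)
  20: appears 1 time(s)
Step 2: The value 5 appears most frequently (3 times).
Step 3: Mode = 5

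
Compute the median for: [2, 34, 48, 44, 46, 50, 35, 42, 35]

42

Step 1: Sort the data in ascending order: [2, 34, 35, 35, 42, 44, 46, 48, 50]
Step 2: The number of values is n = 9.
Step 3: Since n is odd, the median is the middle value at position 5: 42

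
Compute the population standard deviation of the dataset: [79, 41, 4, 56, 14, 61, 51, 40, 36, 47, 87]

23.4732

Step 1: Compute the mean: 46.9091
Step 2: Sum of squared deviations from the mean: 6060.9091
Step 3: Population variance = 6060.9091 / 11 = 550.9917
Step 4: Standard deviation = sqrt(550.9917) = 23.4732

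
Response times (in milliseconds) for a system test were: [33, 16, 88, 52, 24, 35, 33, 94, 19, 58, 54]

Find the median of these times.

35

Step 1: Sort the data in ascending order: [16, 19, 24, 33, 33, 35, 52, 54, 58, 88, 94]
Step 2: The number of values is n = 11.
Step 3: Since n is odd, the median is the middle value at position 6: 35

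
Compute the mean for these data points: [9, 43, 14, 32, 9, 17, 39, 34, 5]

22.4444

Step 1: Sum all values: 9 + 43 + 14 + 32 + 9 + 17 + 39 + 34 + 5 = 202
Step 2: Count the number of values: n = 9
Step 3: Mean = sum / n = 202 / 9 = 22.4444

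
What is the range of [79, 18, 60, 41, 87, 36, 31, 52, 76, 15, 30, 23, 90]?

75

Step 1: Identify the maximum value: max = 90
Step 2: Identify the minimum value: min = 15
Step 3: Range = max - min = 90 - 15 = 75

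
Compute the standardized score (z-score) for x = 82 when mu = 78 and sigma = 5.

0.8

Step 1: Recall the z-score formula: z = (x - mu) / sigma
Step 2: Substitute values: z = (82 - 78) / 5
Step 3: z = 4 / 5 = 0.8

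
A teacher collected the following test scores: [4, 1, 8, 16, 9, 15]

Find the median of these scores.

8.5

Step 1: Sort the data in ascending order: [1, 4, 8, 9, 15, 16]
Step 2: The number of values is n = 6.
Step 3: Since n is even, the median is the average of positions 3 and 4:
  Median = (8 + 9) / 2 = 8.5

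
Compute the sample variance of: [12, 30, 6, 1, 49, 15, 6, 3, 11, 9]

215.2889

Step 1: Compute the mean: (12 + 30 + 6 + 1 + 49 + 15 + 6 + 3 + 11 + 9) / 10 = 14.2
Step 2: Compute squared deviations from the mean:
  (12 - 14.2)^2 = 4.84
  (30 - 14.2)^2 = 249.64
  (6 - 14.2)^2 = 67.24
  (1 - 14.2)^2 = 174.24
  (49 - 14.2)^2 = 1211.04
  (15 - 14.2)^2 = 0.64
  (6 - 14.2)^2 = 67.24
  (3 - 14.2)^2 = 125.44
  (11 - 14.2)^2 = 10.24
  (9 - 14.2)^2 = 27.04
Step 3: Sum of squared deviations = 1937.6
Step 4: Sample variance = 1937.6 / 9 = 215.2889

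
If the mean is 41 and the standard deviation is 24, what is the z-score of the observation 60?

0.7917

Step 1: Recall the z-score formula: z = (x - mu) / sigma
Step 2: Substitute values: z = (60 - 41) / 24
Step 3: z = 19 / 24 = 0.7917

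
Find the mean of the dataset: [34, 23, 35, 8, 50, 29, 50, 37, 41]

34.1111

Step 1: Sum all values: 34 + 23 + 35 + 8 + 50 + 29 + 50 + 37 + 41 = 307
Step 2: Count the number of values: n = 9
Step 3: Mean = sum / n = 307 / 9 = 34.1111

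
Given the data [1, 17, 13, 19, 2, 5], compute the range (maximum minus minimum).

18

Step 1: Identify the maximum value: max = 19
Step 2: Identify the minimum value: min = 1
Step 3: Range = max - min = 19 - 1 = 18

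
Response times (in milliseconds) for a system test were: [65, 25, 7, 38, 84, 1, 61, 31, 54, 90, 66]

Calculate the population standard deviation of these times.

28.0952

Step 1: Compute the mean: 47.4545
Step 2: Sum of squared deviations from the mean: 8682.7273
Step 3: Population variance = 8682.7273 / 11 = 789.3388
Step 4: Standard deviation = sqrt(789.3388) = 28.0952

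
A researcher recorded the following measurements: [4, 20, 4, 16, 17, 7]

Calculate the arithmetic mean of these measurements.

11.3333

Step 1: Sum all values: 4 + 20 + 4 + 16 + 17 + 7 = 68
Step 2: Count the number of values: n = 6
Step 3: Mean = sum / n = 68 / 6 = 11.3333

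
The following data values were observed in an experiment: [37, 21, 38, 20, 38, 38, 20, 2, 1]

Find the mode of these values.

38

Step 1: Count the frequency of each value:
  1: appears 1 time(s)
  2: appears 1 time(s)
  20: appears 2 time(s)
  21: appears 1 time(s)
  37: appears 1 time(s)
  38: appears 3 time(s)
Step 2: The value 38 appears most frequently (3 times).
Step 3: Mode = 38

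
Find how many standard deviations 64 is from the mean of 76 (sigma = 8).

-1.5

Step 1: Recall the z-score formula: z = (x - mu) / sigma
Step 2: Substitute values: z = (64 - 76) / 8
Step 3: z = -12 / 8 = -1.5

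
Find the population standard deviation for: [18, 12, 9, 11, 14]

3.0594

Step 1: Compute the mean: 12.8
Step 2: Sum of squared deviations from the mean: 46.8
Step 3: Population variance = 46.8 / 5 = 9.36
Step 4: Standard deviation = sqrt(9.36) = 3.0594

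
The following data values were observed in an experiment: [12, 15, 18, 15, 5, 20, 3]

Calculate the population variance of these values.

35.102

Step 1: Compute the mean: (12 + 15 + 18 + 15 + 5 + 20 + 3) / 7 = 12.5714
Step 2: Compute squared deviations from the mean:
  (12 - 12.5714)^2 = 0.3265
  (15 - 12.5714)^2 = 5.898
  (18 - 12.5714)^2 = 29.4694
  (15 - 12.5714)^2 = 5.898
  (5 - 12.5714)^2 = 57.3265
  (20 - 12.5714)^2 = 55.1837
  (3 - 12.5714)^2 = 91.6122
Step 3: Sum of squared deviations = 245.7143
Step 4: Population variance = 245.7143 / 7 = 35.102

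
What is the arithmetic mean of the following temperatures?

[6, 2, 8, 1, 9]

5.2

Step 1: Sum all values: 6 + 2 + 8 + 1 + 9 = 26
Step 2: Count the number of values: n = 5
Step 3: Mean = sum / n = 26 / 5 = 5.2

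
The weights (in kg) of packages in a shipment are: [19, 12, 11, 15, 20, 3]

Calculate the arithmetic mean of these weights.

13.3333

Step 1: Sum all values: 19 + 12 + 11 + 15 + 20 + 3 = 80
Step 2: Count the number of values: n = 6
Step 3: Mean = sum / n = 80 / 6 = 13.3333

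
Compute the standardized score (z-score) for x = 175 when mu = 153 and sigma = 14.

1.5714

Step 1: Recall the z-score formula: z = (x - mu) / sigma
Step 2: Substitute values: z = (175 - 153) / 14
Step 3: z = 22 / 14 = 1.5714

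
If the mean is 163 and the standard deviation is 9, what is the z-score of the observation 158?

-0.5556

Step 1: Recall the z-score formula: z = (x - mu) / sigma
Step 2: Substitute values: z = (158 - 163) / 9
Step 3: z = -5 / 9 = -0.5556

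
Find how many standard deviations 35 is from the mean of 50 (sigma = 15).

-1

Step 1: Recall the z-score formula: z = (x - mu) / sigma
Step 2: Substitute values: z = (35 - 50) / 15
Step 3: z = -15 / 15 = -1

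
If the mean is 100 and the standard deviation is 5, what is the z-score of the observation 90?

-2

Step 1: Recall the z-score formula: z = (x - mu) / sigma
Step 2: Substitute values: z = (90 - 100) / 5
Step 3: z = -10 / 5 = -2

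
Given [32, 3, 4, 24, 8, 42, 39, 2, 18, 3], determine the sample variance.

249.8333

Step 1: Compute the mean: (32 + 3 + 4 + 24 + 8 + 42 + 39 + 2 + 18 + 3) / 10 = 17.5
Step 2: Compute squared deviations from the mean:
  (32 - 17.5)^2 = 210.25
  (3 - 17.5)^2 = 210.25
  (4 - 17.5)^2 = 182.25
  (24 - 17.5)^2 = 42.25
  (8 - 17.5)^2 = 90.25
  (42 - 17.5)^2 = 600.25
  (39 - 17.5)^2 = 462.25
  (2 - 17.5)^2 = 240.25
  (18 - 17.5)^2 = 0.25
  (3 - 17.5)^2 = 210.25
Step 3: Sum of squared deviations = 2248.5
Step 4: Sample variance = 2248.5 / 9 = 249.8333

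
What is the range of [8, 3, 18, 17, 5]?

15

Step 1: Identify the maximum value: max = 18
Step 2: Identify the minimum value: min = 3
Step 3: Range = max - min = 18 - 3 = 15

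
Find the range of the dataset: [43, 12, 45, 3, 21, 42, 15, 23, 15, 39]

42

Step 1: Identify the maximum value: max = 45
Step 2: Identify the minimum value: min = 3
Step 3: Range = max - min = 45 - 3 = 42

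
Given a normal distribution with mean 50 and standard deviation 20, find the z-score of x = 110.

3

Step 1: Recall the z-score formula: z = (x - mu) / sigma
Step 2: Substitute values: z = (110 - 50) / 20
Step 3: z = 60 / 20 = 3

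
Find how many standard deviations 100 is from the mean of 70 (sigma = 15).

2

Step 1: Recall the z-score formula: z = (x - mu) / sigma
Step 2: Substitute values: z = (100 - 70) / 15
Step 3: z = 30 / 15 = 2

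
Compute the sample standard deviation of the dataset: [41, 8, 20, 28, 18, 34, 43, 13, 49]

14.4029

Step 1: Compute the mean: 28.2222
Step 2: Sum of squared deviations from the mean: 1659.5556
Step 3: Sample variance = 1659.5556 / 8 = 207.4444
Step 4: Standard deviation = sqrt(207.4444) = 14.4029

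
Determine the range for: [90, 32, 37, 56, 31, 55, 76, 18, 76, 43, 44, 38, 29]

72

Step 1: Identify the maximum value: max = 90
Step 2: Identify the minimum value: min = 18
Step 3: Range = max - min = 90 - 18 = 72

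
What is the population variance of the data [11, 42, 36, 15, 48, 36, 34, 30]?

140.5

Step 1: Compute the mean: (11 + 42 + 36 + 15 + 48 + 36 + 34 + 30) / 8 = 31.5
Step 2: Compute squared deviations from the mean:
  (11 - 31.5)^2 = 420.25
  (42 - 31.5)^2 = 110.25
  (36 - 31.5)^2 = 20.25
  (15 - 31.5)^2 = 272.25
  (48 - 31.5)^2 = 272.25
  (36 - 31.5)^2 = 20.25
  (34 - 31.5)^2 = 6.25
  (30 - 31.5)^2 = 2.25
Step 3: Sum of squared deviations = 1124
Step 4: Population variance = 1124 / 8 = 140.5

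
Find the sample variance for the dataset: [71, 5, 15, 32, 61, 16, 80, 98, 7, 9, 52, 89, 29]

1118.5897

Step 1: Compute the mean: (71 + 5 + 15 + 32 + 61 + 16 + 80 + 98 + 7 + 9 + 52 + 89 + 29) / 13 = 43.3846
Step 2: Compute squared deviations from the mean:
  (71 - 43.3846)^2 = 762.6095
  (5 - 43.3846)^2 = 1473.3787
  (15 - 43.3846)^2 = 805.6864
  (32 - 43.3846)^2 = 129.6095
  (61 - 43.3846)^2 = 310.3018
  (16 - 43.3846)^2 = 749.9172
  (80 - 43.3846)^2 = 1340.6864
  (98 - 43.3846)^2 = 2982.8402
  (7 - 43.3846)^2 = 1323.8402
  (9 - 43.3846)^2 = 1182.3018
  (52 - 43.3846)^2 = 74.2249
  (89 - 43.3846)^2 = 2080.7633
  (29 - 43.3846)^2 = 206.9172
Step 3: Sum of squared deviations = 13423.0769
Step 4: Sample variance = 13423.0769 / 12 = 1118.5897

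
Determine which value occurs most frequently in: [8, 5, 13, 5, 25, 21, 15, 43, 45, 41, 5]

5

Step 1: Count the frequency of each value:
  5: appears 3 time(s)
  8: appears 1 time(s)
  13: appears 1 time(s)
  15: appears 1 time(s)
  21: appears 1 time(s)
  25: appears 1 time(s)
  41: appears 1 time(s)
  43: appears 1 time(s)
  45: appears 1 time(s)
Step 2: The value 5 appears most frequently (3 times).
Step 3: Mode = 5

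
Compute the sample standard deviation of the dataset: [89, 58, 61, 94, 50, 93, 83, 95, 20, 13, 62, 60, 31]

28.1873

Step 1: Compute the mean: 62.2308
Step 2: Sum of squared deviations from the mean: 9534.3077
Step 3: Sample variance = 9534.3077 / 12 = 794.5256
Step 4: Standard deviation = sqrt(794.5256) = 28.1873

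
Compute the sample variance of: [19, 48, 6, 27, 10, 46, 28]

265.5714

Step 1: Compute the mean: (19 + 48 + 6 + 27 + 10 + 46 + 28) / 7 = 26.2857
Step 2: Compute squared deviations from the mean:
  (19 - 26.2857)^2 = 53.0816
  (48 - 26.2857)^2 = 471.5102
  (6 - 26.2857)^2 = 411.5102
  (27 - 26.2857)^2 = 0.5102
  (10 - 26.2857)^2 = 265.2245
  (46 - 26.2857)^2 = 388.6531
  (28 - 26.2857)^2 = 2.9388
Step 3: Sum of squared deviations = 1593.4286
Step 4: Sample variance = 1593.4286 / 6 = 265.5714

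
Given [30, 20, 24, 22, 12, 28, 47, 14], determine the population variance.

105.2344

Step 1: Compute the mean: (30 + 20 + 24 + 22 + 12 + 28 + 47 + 14) / 8 = 24.625
Step 2: Compute squared deviations from the mean:
  (30 - 24.625)^2 = 28.8906
  (20 - 24.625)^2 = 21.3906
  (24 - 24.625)^2 = 0.3906
  (22 - 24.625)^2 = 6.8906
  (12 - 24.625)^2 = 159.3906
  (28 - 24.625)^2 = 11.3906
  (47 - 24.625)^2 = 500.6406
  (14 - 24.625)^2 = 112.8906
Step 3: Sum of squared deviations = 841.875
Step 4: Population variance = 841.875 / 8 = 105.2344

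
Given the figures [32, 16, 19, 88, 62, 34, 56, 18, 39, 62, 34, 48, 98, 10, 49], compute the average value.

44.3333

Step 1: Sum all values: 32 + 16 + 19 + 88 + 62 + 34 + 56 + 18 + 39 + 62 + 34 + 48 + 98 + 10 + 49 = 665
Step 2: Count the number of values: n = 15
Step 3: Mean = sum / n = 665 / 15 = 44.3333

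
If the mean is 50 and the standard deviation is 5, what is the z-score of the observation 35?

-3

Step 1: Recall the z-score formula: z = (x - mu) / sigma
Step 2: Substitute values: z = (35 - 50) / 5
Step 3: z = -15 / 5 = -3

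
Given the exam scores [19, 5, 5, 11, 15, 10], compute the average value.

10.8333

Step 1: Sum all values: 19 + 5 + 5 + 11 + 15 + 10 = 65
Step 2: Count the number of values: n = 6
Step 3: Mean = sum / n = 65 / 6 = 10.8333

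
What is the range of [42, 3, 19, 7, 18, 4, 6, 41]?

39

Step 1: Identify the maximum value: max = 42
Step 2: Identify the minimum value: min = 3
Step 3: Range = max - min = 42 - 3 = 39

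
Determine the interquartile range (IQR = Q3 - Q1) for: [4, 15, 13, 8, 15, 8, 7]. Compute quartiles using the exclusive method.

8

Step 1: Sort the data: [4, 7, 8, 8, 13, 15, 15]
Step 2: n = 7
Step 3: Using the exclusive quartile method:
  Q1 = 7
  Q2 (median) = 8
  Q3 = 15
  IQR = Q3 - Q1 = 15 - 7 = 8
Step 4: IQR = 8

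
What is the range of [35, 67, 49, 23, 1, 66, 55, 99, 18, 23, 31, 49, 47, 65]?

98

Step 1: Identify the maximum value: max = 99
Step 2: Identify the minimum value: min = 1
Step 3: Range = max - min = 99 - 1 = 98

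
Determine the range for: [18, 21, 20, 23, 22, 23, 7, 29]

22

Step 1: Identify the maximum value: max = 29
Step 2: Identify the minimum value: min = 7
Step 3: Range = max - min = 29 - 7 = 22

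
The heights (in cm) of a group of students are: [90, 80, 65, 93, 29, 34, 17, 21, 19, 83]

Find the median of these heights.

49.5

Step 1: Sort the data in ascending order: [17, 19, 21, 29, 34, 65, 80, 83, 90, 93]
Step 2: The number of values is n = 10.
Step 3: Since n is even, the median is the average of positions 5 and 6:
  Median = (34 + 65) / 2 = 49.5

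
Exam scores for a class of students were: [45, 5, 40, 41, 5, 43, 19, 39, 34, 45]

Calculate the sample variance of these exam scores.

253.6

Step 1: Compute the mean: (45 + 5 + 40 + 41 + 5 + 43 + 19 + 39 + 34 + 45) / 10 = 31.6
Step 2: Compute squared deviations from the mean:
  (45 - 31.6)^2 = 179.56
  (5 - 31.6)^2 = 707.56
  (40 - 31.6)^2 = 70.56
  (41 - 31.6)^2 = 88.36
  (5 - 31.6)^2 = 707.56
  (43 - 31.6)^2 = 129.96
  (19 - 31.6)^2 = 158.76
  (39 - 31.6)^2 = 54.76
  (34 - 31.6)^2 = 5.76
  (45 - 31.6)^2 = 179.56
Step 3: Sum of squared deviations = 2282.4
Step 4: Sample variance = 2282.4 / 9 = 253.6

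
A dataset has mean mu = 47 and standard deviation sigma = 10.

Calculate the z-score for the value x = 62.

1.5

Step 1: Recall the z-score formula: z = (x - mu) / sigma
Step 2: Substitute values: z = (62 - 47) / 10
Step 3: z = 15 / 10 = 1.5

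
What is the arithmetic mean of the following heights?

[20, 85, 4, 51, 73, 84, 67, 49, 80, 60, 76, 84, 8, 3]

53.1429

Step 1: Sum all values: 20 + 85 + 4 + 51 + 73 + 84 + 67 + 49 + 80 + 60 + 76 + 84 + 8 + 3 = 744
Step 2: Count the number of values: n = 14
Step 3: Mean = sum / n = 744 / 14 = 53.1429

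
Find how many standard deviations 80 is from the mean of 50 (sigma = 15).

2

Step 1: Recall the z-score formula: z = (x - mu) / sigma
Step 2: Substitute values: z = (80 - 50) / 15
Step 3: z = 30 / 15 = 2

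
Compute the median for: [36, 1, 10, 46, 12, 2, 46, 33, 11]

12

Step 1: Sort the data in ascending order: [1, 2, 10, 11, 12, 33, 36, 46, 46]
Step 2: The number of values is n = 9.
Step 3: Since n is odd, the median is the middle value at position 5: 12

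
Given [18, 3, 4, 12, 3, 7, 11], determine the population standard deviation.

5.2294

Step 1: Compute the mean: 8.2857
Step 2: Sum of squared deviations from the mean: 191.4286
Step 3: Population variance = 191.4286 / 7 = 27.3469
Step 4: Standard deviation = sqrt(27.3469) = 5.2294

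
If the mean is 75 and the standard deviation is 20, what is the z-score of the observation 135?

3

Step 1: Recall the z-score formula: z = (x - mu) / sigma
Step 2: Substitute values: z = (135 - 75) / 20
Step 3: z = 60 / 20 = 3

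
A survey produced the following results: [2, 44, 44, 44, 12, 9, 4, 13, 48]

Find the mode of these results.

44

Step 1: Count the frequency of each value:
  2: appears 1 time(s)
  4: appears 1 time(s)
  9: appears 1 time(s)
  12: appears 1 time(s)
  13: appears 1 time(s)
  44: appears 3 time(s)
  48: appears 1 time(s)
Step 2: The value 44 appears most frequently (3 times).
Step 3: Mode = 44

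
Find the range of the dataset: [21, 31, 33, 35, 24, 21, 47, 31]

26

Step 1: Identify the maximum value: max = 47
Step 2: Identify the minimum value: min = 21
Step 3: Range = max - min = 47 - 21 = 26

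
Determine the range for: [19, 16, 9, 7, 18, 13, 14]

12

Step 1: Identify the maximum value: max = 19
Step 2: Identify the minimum value: min = 7
Step 3: Range = max - min = 19 - 7 = 12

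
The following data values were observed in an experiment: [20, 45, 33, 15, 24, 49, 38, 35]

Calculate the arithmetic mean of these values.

32.375

Step 1: Sum all values: 20 + 45 + 33 + 15 + 24 + 49 + 38 + 35 = 259
Step 2: Count the number of values: n = 8
Step 3: Mean = sum / n = 259 / 8 = 32.375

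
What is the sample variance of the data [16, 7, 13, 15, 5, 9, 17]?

22.2381

Step 1: Compute the mean: (16 + 7 + 13 + 15 + 5 + 9 + 17) / 7 = 11.7143
Step 2: Compute squared deviations from the mean:
  (16 - 11.7143)^2 = 18.3673
  (7 - 11.7143)^2 = 22.2245
  (13 - 11.7143)^2 = 1.6531
  (15 - 11.7143)^2 = 10.7959
  (5 - 11.7143)^2 = 45.0816
  (9 - 11.7143)^2 = 7.3673
  (17 - 11.7143)^2 = 27.9388
Step 3: Sum of squared deviations = 133.4286
Step 4: Sample variance = 133.4286 / 6 = 22.2381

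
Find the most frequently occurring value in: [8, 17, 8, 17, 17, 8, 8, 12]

8

Step 1: Count the frequency of each value:
  8: appears 4 time(s)
  12: appears 1 time(s)
  17: appears 3 time(s)
Step 2: The value 8 appears most frequently (4 times).
Step 3: Mode = 8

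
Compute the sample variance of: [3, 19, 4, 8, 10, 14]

37.0667

Step 1: Compute the mean: (3 + 19 + 4 + 8 + 10 + 14) / 6 = 9.6667
Step 2: Compute squared deviations from the mean:
  (3 - 9.6667)^2 = 44.4444
  (19 - 9.6667)^2 = 87.1111
  (4 - 9.6667)^2 = 32.1111
  (8 - 9.6667)^2 = 2.7778
  (10 - 9.6667)^2 = 0.1111
  (14 - 9.6667)^2 = 18.7778
Step 3: Sum of squared deviations = 185.3333
Step 4: Sample variance = 185.3333 / 5 = 37.0667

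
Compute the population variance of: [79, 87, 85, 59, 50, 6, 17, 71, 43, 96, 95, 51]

796.9097

Step 1: Compute the mean: (79 + 87 + 85 + 59 + 50 + 6 + 17 + 71 + 43 + 96 + 95 + 51) / 12 = 61.5833
Step 2: Compute squared deviations from the mean:
  (79 - 61.5833)^2 = 303.3403
  (87 - 61.5833)^2 = 646.0069
  (85 - 61.5833)^2 = 548.3403
  (59 - 61.5833)^2 = 6.6736
  (50 - 61.5833)^2 = 134.1736
  (6 - 61.5833)^2 = 3089.5069
  (17 - 61.5833)^2 = 1987.6736
  (71 - 61.5833)^2 = 88.6736
  (43 - 61.5833)^2 = 345.3403
  (96 - 61.5833)^2 = 1184.5069
  (95 - 61.5833)^2 = 1116.6736
  (51 - 61.5833)^2 = 112.0069
Step 3: Sum of squared deviations = 9562.9167
Step 4: Population variance = 9562.9167 / 12 = 796.9097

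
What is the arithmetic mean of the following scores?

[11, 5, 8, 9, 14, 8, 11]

9.4286

Step 1: Sum all values: 11 + 5 + 8 + 9 + 14 + 8 + 11 = 66
Step 2: Count the number of values: n = 7
Step 3: Mean = sum / n = 66 / 7 = 9.4286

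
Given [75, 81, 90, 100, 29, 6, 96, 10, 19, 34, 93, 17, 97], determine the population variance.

1339.9408

Step 1: Compute the mean: (75 + 81 + 90 + 100 + 29 + 6 + 96 + 10 + 19 + 34 + 93 + 17 + 97) / 13 = 57.4615
Step 2: Compute squared deviations from the mean:
  (75 - 57.4615)^2 = 307.5976
  (81 - 57.4615)^2 = 554.0592
  (90 - 57.4615)^2 = 1058.7515
  (100 - 57.4615)^2 = 1809.5207
  (29 - 57.4615)^2 = 810.0592
  (6 - 57.4615)^2 = 2648.2899
  (96 - 57.4615)^2 = 1485.213
  (10 - 57.4615)^2 = 2252.5976
  (19 - 57.4615)^2 = 1479.2899
  (34 - 57.4615)^2 = 550.4438
  (93 - 57.4615)^2 = 1262.9822
  (17 - 57.4615)^2 = 1637.1361
  (97 - 57.4615)^2 = 1563.2899
Step 3: Sum of squared deviations = 17419.2308
Step 4: Population variance = 17419.2308 / 13 = 1339.9408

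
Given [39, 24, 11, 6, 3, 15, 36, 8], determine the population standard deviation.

12.8817

Step 1: Compute the mean: 17.75
Step 2: Sum of squared deviations from the mean: 1327.5
Step 3: Population variance = 1327.5 / 8 = 165.9375
Step 4: Standard deviation = sqrt(165.9375) = 12.8817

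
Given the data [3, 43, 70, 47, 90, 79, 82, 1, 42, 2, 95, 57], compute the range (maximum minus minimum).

94

Step 1: Identify the maximum value: max = 95
Step 2: Identify the minimum value: min = 1
Step 3: Range = max - min = 95 - 1 = 94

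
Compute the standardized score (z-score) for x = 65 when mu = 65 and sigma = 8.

0

Step 1: Recall the z-score formula: z = (x - mu) / sigma
Step 2: Substitute values: z = (65 - 65) / 8
Step 3: z = 0 / 8 = 0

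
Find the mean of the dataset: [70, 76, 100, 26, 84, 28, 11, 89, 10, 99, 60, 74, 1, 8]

52.5714

Step 1: Sum all values: 70 + 76 + 100 + 26 + 84 + 28 + 11 + 89 + 10 + 99 + 60 + 74 + 1 + 8 = 736
Step 2: Count the number of values: n = 14
Step 3: Mean = sum / n = 736 / 14 = 52.5714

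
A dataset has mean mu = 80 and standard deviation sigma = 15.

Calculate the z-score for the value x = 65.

-1

Step 1: Recall the z-score formula: z = (x - mu) / sigma
Step 2: Substitute values: z = (65 - 80) / 15
Step 3: z = -15 / 15 = -1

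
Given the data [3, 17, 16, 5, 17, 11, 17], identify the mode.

17

Step 1: Count the frequency of each value:
  3: appears 1 time(s)
  5: appears 1 time(s)
  11: appears 1 time(s)
  16: appears 1 time(s)
  17: appears 3 time(s)
Step 2: The value 17 appears most frequently (3 times).
Step 3: Mode = 17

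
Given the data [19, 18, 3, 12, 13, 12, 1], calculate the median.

12

Step 1: Sort the data in ascending order: [1, 3, 12, 12, 13, 18, 19]
Step 2: The number of values is n = 7.
Step 3: Since n is odd, the median is the middle value at position 4: 12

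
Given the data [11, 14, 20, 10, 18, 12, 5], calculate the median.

12

Step 1: Sort the data in ascending order: [5, 10, 11, 12, 14, 18, 20]
Step 2: The number of values is n = 7.
Step 3: Since n is odd, the median is the middle value at position 4: 12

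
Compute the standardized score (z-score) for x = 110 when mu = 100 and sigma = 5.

2

Step 1: Recall the z-score formula: z = (x - mu) / sigma
Step 2: Substitute values: z = (110 - 100) / 5
Step 3: z = 10 / 5 = 2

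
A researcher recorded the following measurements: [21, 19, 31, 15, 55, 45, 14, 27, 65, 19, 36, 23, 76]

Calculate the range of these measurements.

62

Step 1: Identify the maximum value: max = 76
Step 2: Identify the minimum value: min = 14
Step 3: Range = max - min = 76 - 14 = 62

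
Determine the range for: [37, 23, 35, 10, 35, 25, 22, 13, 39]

29

Step 1: Identify the maximum value: max = 39
Step 2: Identify the minimum value: min = 10
Step 3: Range = max - min = 39 - 10 = 29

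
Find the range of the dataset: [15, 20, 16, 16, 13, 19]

7

Step 1: Identify the maximum value: max = 20
Step 2: Identify the minimum value: min = 13
Step 3: Range = max - min = 20 - 13 = 7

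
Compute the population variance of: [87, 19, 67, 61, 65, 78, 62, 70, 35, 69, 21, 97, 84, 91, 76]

523.5822

Step 1: Compute the mean: (87 + 19 + 67 + 61 + 65 + 78 + 62 + 70 + 35 + 69 + 21 + 97 + 84 + 91 + 76) / 15 = 65.4667
Step 2: Compute squared deviations from the mean:
  (87 - 65.4667)^2 = 463.6844
  (19 - 65.4667)^2 = 2159.1511
  (67 - 65.4667)^2 = 2.3511
  (61 - 65.4667)^2 = 19.9511
  (65 - 65.4667)^2 = 0.2178
  (78 - 65.4667)^2 = 157.0844
  (62 - 65.4667)^2 = 12.0178
  (70 - 65.4667)^2 = 20.5511
  (35 - 65.4667)^2 = 928.2178
  (69 - 65.4667)^2 = 12.4844
  (21 - 65.4667)^2 = 1977.2844
  (97 - 65.4667)^2 = 994.3511
  (84 - 65.4667)^2 = 343.4844
  (91 - 65.4667)^2 = 651.9511
  (76 - 65.4667)^2 = 110.9511
Step 3: Sum of squared deviations = 7853.7333
Step 4: Population variance = 7853.7333 / 15 = 523.5822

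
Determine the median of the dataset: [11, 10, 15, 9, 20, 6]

10.5

Step 1: Sort the data in ascending order: [6, 9, 10, 11, 15, 20]
Step 2: The number of values is n = 6.
Step 3: Since n is even, the median is the average of positions 3 and 4:
  Median = (10 + 11) / 2 = 10.5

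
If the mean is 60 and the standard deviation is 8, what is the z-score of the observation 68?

1

Step 1: Recall the z-score formula: z = (x - mu) / sigma
Step 2: Substitute values: z = (68 - 60) / 8
Step 3: z = 8 / 8 = 1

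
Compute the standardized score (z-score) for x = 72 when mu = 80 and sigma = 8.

-1

Step 1: Recall the z-score formula: z = (x - mu) / sigma
Step 2: Substitute values: z = (72 - 80) / 8
Step 3: z = -8 / 8 = -1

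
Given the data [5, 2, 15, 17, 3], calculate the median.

5

Step 1: Sort the data in ascending order: [2, 3, 5, 15, 17]
Step 2: The number of values is n = 5.
Step 3: Since n is odd, the median is the middle value at position 3: 5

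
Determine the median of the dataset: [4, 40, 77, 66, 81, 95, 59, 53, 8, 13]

56

Step 1: Sort the data in ascending order: [4, 8, 13, 40, 53, 59, 66, 77, 81, 95]
Step 2: The number of values is n = 10.
Step 3: Since n is even, the median is the average of positions 5 and 6:
  Median = (53 + 59) / 2 = 56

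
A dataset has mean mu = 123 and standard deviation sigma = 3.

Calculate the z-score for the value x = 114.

-3

Step 1: Recall the z-score formula: z = (x - mu) / sigma
Step 2: Substitute values: z = (114 - 123) / 3
Step 3: z = -9 / 3 = -3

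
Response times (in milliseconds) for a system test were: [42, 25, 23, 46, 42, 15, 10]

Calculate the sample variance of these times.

206

Step 1: Compute the mean: (42 + 25 + 23 + 46 + 42 + 15 + 10) / 7 = 29
Step 2: Compute squared deviations from the mean:
  (42 - 29)^2 = 169
  (25 - 29)^2 = 16
  (23 - 29)^2 = 36
  (46 - 29)^2 = 289
  (42 - 29)^2 = 169
  (15 - 29)^2 = 196
  (10 - 29)^2 = 361
Step 3: Sum of squared deviations = 1236
Step 4: Sample variance = 1236 / 6 = 206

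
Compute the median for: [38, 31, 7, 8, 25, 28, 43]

28

Step 1: Sort the data in ascending order: [7, 8, 25, 28, 31, 38, 43]
Step 2: The number of values is n = 7.
Step 3: Since n is odd, the median is the middle value at position 4: 28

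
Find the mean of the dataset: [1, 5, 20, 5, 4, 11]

7.6667

Step 1: Sum all values: 1 + 5 + 20 + 5 + 4 + 11 = 46
Step 2: Count the number of values: n = 6
Step 3: Mean = sum / n = 46 / 6 = 7.6667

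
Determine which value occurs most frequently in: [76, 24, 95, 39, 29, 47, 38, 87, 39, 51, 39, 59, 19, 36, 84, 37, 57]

39

Step 1: Count the frequency of each value:
  19: appears 1 time(s)
  24: appears 1 time(s)
  29: appears 1 time(s)
  36: appears 1 time(s)
  37: appears 1 time(s)
  38: appears 1 time(s)
  39: appears 3 time(s)
  47: appears 1 time(s)
  51: appears 1 time(s)
  57: appears 1 time(s)
  59: appears 1 time(s)
  76: appears 1 time(s)
  84: appears 1 time(s)
  87: appears 1 time(s)
  95: appears 1 time(s)
Step 2: The value 39 appears most frequently (3 times).
Step 3: Mode = 39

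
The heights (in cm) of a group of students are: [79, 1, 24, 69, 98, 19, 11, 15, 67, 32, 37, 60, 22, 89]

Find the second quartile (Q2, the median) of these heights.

34.5

Step 1: Sort the data: [1, 11, 15, 19, 22, 24, 32, 37, 60, 67, 69, 79, 89, 98]
Step 2: n = 14
Step 3: Q2 is the median. Since n is even, it is the average of the values at positions 7 and 8:
  Q2 = (32 + 37) / 2 = 34.5
Step 4: Q2 = 34.5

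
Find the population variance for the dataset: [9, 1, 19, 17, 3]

52.16

Step 1: Compute the mean: (9 + 1 + 19 + 17 + 3) / 5 = 9.8
Step 2: Compute squared deviations from the mean:
  (9 - 9.8)^2 = 0.64
  (1 - 9.8)^2 = 77.44
  (19 - 9.8)^2 = 84.64
  (17 - 9.8)^2 = 51.84
  (3 - 9.8)^2 = 46.24
Step 3: Sum of squared deviations = 260.8
Step 4: Population variance = 260.8 / 5 = 52.16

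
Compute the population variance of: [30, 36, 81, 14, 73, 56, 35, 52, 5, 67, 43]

518.562

Step 1: Compute the mean: (30 + 36 + 81 + 14 + 73 + 56 + 35 + 52 + 5 + 67 + 43) / 11 = 44.7273
Step 2: Compute squared deviations from the mean:
  (30 - 44.7273)^2 = 216.8926
  (36 - 44.7273)^2 = 76.1653
  (81 - 44.7273)^2 = 1315.7107
  (14 - 44.7273)^2 = 944.1653
  (73 - 44.7273)^2 = 799.3471
  (56 - 44.7273)^2 = 127.0744
  (35 - 44.7273)^2 = 94.6198
  (52 - 44.7273)^2 = 52.8926
  (5 - 44.7273)^2 = 1578.2562
  (67 - 44.7273)^2 = 496.0744
  (43 - 44.7273)^2 = 2.9835
Step 3: Sum of squared deviations = 5704.1818
Step 4: Population variance = 5704.1818 / 11 = 518.562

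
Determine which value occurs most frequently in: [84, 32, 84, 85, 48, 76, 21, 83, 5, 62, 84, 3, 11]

84

Step 1: Count the frequency of each value:
  3: appears 1 time(s)
  5: appears 1 time(s)
  11: appears 1 time(s)
  21: appears 1 time(s)
  32: appears 1 time(s)
  48: appears 1 time(s)
  62: appears 1 time(s)
  76: appears 1 time(s)
  83: appears 1 time(s)
  84: appears 3 time(s)
  85: appears 1 time(s)
Step 2: The value 84 appears most frequently (3 times).
Step 3: Mode = 84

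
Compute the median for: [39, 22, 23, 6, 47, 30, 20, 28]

25.5

Step 1: Sort the data in ascending order: [6, 20, 22, 23, 28, 30, 39, 47]
Step 2: The number of values is n = 8.
Step 3: Since n is even, the median is the average of positions 4 and 5:
  Median = (23 + 28) / 2 = 25.5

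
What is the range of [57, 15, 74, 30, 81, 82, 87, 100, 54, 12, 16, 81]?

88

Step 1: Identify the maximum value: max = 100
Step 2: Identify the minimum value: min = 12
Step 3: Range = max - min = 100 - 12 = 88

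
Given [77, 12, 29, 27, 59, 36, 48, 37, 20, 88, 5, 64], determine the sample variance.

668.8788

Step 1: Compute the mean: (77 + 12 + 29 + 27 + 59 + 36 + 48 + 37 + 20 + 88 + 5 + 64) / 12 = 41.8333
Step 2: Compute squared deviations from the mean:
  (77 - 41.8333)^2 = 1236.6944
  (12 - 41.8333)^2 = 890.0278
  (29 - 41.8333)^2 = 164.6944
  (27 - 41.8333)^2 = 220.0278
  (59 - 41.8333)^2 = 294.6944
  (36 - 41.8333)^2 = 34.0278
  (48 - 41.8333)^2 = 38.0278
  (37 - 41.8333)^2 = 23.3611
  (20 - 41.8333)^2 = 476.6944
  (88 - 41.8333)^2 = 2131.3611
  (5 - 41.8333)^2 = 1356.6944
  (64 - 41.8333)^2 = 491.3611
Step 3: Sum of squared deviations = 7357.6667
Step 4: Sample variance = 7357.6667 / 11 = 668.8788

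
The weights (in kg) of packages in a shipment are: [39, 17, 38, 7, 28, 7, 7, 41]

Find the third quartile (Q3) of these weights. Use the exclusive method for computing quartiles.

38.75

Step 1: Sort the data: [7, 7, 7, 17, 28, 38, 39, 41]
Step 2: n = 8
Step 3: Using the exclusive quartile method:
  Q1 = 7
  Q2 (median) = 22.5
  Q3 = 38.75
  IQR = Q3 - Q1 = 38.75 - 7 = 31.75
Step 4: Q3 = 38.75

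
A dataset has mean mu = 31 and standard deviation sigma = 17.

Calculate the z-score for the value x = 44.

0.7647

Step 1: Recall the z-score formula: z = (x - mu) / sigma
Step 2: Substitute values: z = (44 - 31) / 17
Step 3: z = 13 / 17 = 0.7647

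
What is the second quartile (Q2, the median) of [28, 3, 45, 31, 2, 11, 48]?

28

Step 1: Sort the data: [2, 3, 11, 28, 31, 45, 48]
Step 2: n = 7
Step 3: Q2 is the median. Since n is odd, it is the middle value at position 4: 28
Step 4: Q2 = 28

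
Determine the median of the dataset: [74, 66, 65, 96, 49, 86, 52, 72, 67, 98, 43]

67

Step 1: Sort the data in ascending order: [43, 49, 52, 65, 66, 67, 72, 74, 86, 96, 98]
Step 2: The number of values is n = 11.
Step 3: Since n is odd, the median is the middle value at position 6: 67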